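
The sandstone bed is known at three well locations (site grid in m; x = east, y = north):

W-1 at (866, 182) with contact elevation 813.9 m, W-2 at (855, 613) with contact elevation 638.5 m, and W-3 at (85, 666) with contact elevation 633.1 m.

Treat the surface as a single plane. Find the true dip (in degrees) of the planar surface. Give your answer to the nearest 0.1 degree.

22.2°

Two edge vectors: W-1→W-2 = (-11, 431, -175.4), W-1→W-3 = (-781, 484, -180.8).
Normal n = (W-1→W-2) × (W-1→W-3) = (6968.8, 134998.6, 331287).
So ∂z/∂x = −n_x/n_z = −0.02104 and ∂z/∂y = −n_y/n_z = −0.40750.
Gradient magnitude |∇z| = √(a² + b²) = √(0.00044 + 0.16605) = 0.40804.
True dip = arctan(0.40804) = 22.2°, dipping toward N (azimuth ≈ 003°).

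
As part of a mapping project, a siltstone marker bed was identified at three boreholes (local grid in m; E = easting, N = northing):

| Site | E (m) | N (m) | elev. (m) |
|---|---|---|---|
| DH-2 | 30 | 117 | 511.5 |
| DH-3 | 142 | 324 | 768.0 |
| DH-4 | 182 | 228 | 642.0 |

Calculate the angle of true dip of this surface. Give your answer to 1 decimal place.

52.1°

Let the plane be z = a·E + b·N + c.
DH-3−DH-2: 112a + 207b = 256.5;  DH-4−DH-2: 152a + 111b = 130.5.
Solving gives a = −0.07661, b = 1.28058.
Gradient magnitude |∇z| = √(a² + b²) = √(0.00587 + 1.63989) = 1.28287.
True dip = arctan(1.28287) = 52.1°, dipping toward S (azimuth ≈ 177°).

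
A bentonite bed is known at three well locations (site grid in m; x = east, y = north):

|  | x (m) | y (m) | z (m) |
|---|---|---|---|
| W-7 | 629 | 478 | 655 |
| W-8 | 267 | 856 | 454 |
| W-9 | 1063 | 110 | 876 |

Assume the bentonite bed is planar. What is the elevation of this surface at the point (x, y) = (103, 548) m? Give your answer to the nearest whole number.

475 m

Let the plane be z = a·x + b·y + c.
W-8−W-7: −362a + 378b = −201;  W-9−W-7: 434a − 368b = 221.
Solving gives a = 0.31035, b = −0.23453.
Then c = 655 − a·629 − b·478 = 571.89.
At (103, 548): z = 32.0 − 128.5 + 571.89 = 475.3 m.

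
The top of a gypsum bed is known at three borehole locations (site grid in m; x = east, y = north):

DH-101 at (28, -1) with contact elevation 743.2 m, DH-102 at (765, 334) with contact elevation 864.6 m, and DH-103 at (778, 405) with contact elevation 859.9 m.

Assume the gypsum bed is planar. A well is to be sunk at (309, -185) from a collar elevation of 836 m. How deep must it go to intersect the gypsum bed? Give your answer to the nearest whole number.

14 m

Let the plane be z = a·x + b·y + c.
DH-102−DH-101: 737a + 335b = 121.4;  DH-103−DH-101: 750a + 406b = 116.7.
Solving gives a = 0.21250, b = −0.10511.
Then c = 743.2 − a·28 − b·-1 = 737.14.
At (309, -185): z_contact = 65.7 + 19.4 + 737.14 = 822.3 m.
Depth below ground = 836 − 822.3 = 14 m.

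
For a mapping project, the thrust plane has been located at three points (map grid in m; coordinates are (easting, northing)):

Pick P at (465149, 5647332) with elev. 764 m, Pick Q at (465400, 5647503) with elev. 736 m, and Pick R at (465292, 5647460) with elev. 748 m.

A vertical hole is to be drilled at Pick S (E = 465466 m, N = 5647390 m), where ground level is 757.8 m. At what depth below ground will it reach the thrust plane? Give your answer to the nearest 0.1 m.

Two edge vectors: Pick P→Pick Q = (251, 171, -28), Pick P→Pick R = (143, 128, -16).
Normal n = (Pick P→Pick Q) × (Pick P→Pick R) = (848, 12, 7675).
So ∂z/∂E = −n_x/n_z = −0.110488599 and ∂z/∂N = −n_y/n_z = −0.001563518.
Intercept c from Pick P: 764 + 51393.66 + 8829.70 = 60987.37.
At (465466, 5647390): z_contact = −51428.69 − 8829.80 + 60987.37 = 728.88 m.
Depth below ground = 757.8 − 728.88 = 28.9 m.

28.9 m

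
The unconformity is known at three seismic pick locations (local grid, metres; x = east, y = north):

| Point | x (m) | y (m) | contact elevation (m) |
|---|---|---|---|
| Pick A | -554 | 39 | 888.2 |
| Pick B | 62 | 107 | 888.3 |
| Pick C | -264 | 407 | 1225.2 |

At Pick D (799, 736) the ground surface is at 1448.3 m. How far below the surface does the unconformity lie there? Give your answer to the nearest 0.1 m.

10.7 m

Let the plane be z = a·x + b·y + c.
Pick B−Pick A: 616a + 68b = 0.1;  Pick C−Pick A: 290a + 368b = 337.
Solving gives a = −0.11054, b = 1.00287.
Then c = 888.2 − a·-554 − b·39 = 787.85.
At (799, 736): z_contact = −88.33 + 738.12 + 787.85 = 1437.64 m.
Depth below ground = 1448.3 − 1437.64 = 10.7 m.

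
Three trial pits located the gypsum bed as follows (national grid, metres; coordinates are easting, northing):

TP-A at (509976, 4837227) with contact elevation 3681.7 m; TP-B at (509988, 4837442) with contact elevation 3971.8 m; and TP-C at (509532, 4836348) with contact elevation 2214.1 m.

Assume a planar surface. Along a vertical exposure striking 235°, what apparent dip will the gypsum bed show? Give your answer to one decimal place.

53.2°

Two edge vectors: TP-A→TP-B = (12, 215, 290.1), TP-A→TP-C = (-444, -879, -1467.6).
Normal n = (TP-A→TP-B) × (TP-A→TP-C) = (-60536.1, -111193.2, 84912).
So ∂z/∂easting = −n_x/n_z = 0.71293 and ∂z/∂northing = −n_y/n_z = 1.30951.
Unit vector along 235° is (sin 235°, cos 235°) = (-0.8192, -0.5736).
Slope in that direction = a·(-0.8192) + b·(-0.5736) = −1.33510.
Apparent dip = arctan|1.33510| = 53.2° (true dip is 56.2°, so apparent ≤ true as expected).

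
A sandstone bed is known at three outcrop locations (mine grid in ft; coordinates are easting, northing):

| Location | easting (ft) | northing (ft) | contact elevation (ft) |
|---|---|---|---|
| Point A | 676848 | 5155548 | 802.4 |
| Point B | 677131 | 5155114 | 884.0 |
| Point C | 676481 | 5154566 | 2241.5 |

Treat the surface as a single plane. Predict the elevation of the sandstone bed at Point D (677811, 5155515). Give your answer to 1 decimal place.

Two edge vectors: Point A→Point B = (283, -434, 81.6), Point A→Point C = (-367, -982, 1439.1).
Normal n = (Point A→Point B) × (Point A→Point C) = (-544438.2, -437212.5, -437184).
So ∂z/∂easting = −n_x/n_z = −1.245329655 and ∂z/∂northing = −n_y/n_z = −1.000065190.
Intercept c from Point A: 802.4 + 842898.89 + 5155884.09 = 5999585.38.
At (677811, 5155515): z = −844098.1 − 5155851.1 + 5999585.38 = -363.9 ft.

-363.9 ft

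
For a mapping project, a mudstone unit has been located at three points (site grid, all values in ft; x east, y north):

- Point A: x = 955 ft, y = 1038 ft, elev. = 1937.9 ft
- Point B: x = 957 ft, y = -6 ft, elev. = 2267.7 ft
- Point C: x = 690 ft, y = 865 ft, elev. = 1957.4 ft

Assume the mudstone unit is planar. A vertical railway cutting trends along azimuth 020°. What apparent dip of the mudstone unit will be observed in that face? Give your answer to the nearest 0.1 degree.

Let the plane be z = a·x + b·y + c.
Point B−Point A: 2a − 1044b = 329.8;  Point C−Point A: −265a − 173b = 19.5.
Solving gives a = 0.13248, b = −0.31565.
Unit vector along 020° is (sin 20°, cos 20°) = (0.3420, 0.9397).
Slope in that direction = a·(0.3420) + b·(0.9397) = −0.25130.
Apparent dip = arctan|0.25130| = 14.1° (true dip is 18.9°, so apparent ≤ true as expected).

14.1°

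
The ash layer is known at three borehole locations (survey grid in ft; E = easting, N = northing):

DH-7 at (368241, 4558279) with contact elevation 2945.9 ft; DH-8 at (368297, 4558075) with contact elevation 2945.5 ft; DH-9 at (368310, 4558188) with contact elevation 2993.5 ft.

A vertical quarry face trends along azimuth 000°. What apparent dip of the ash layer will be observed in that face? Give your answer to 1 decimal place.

Let the plane be z = a·E + b·N + c.
DH-8−DH-7: 56a − 204b = −0.4;  DH-9−DH-7: 69a − 91b = 47.6.
Solving gives a = 1.08539, b = 0.29991.
Unit vector along 000° is (sin 0°, cos 0°) = (0.0000, 1.0000).
Slope in that direction = a·(0.0000) + b·(1.0000) = 0.29991.
Apparent dip = arctan|0.29991| = 16.7° (true dip is 48.4°, so apparent ≤ true as expected).

16.7°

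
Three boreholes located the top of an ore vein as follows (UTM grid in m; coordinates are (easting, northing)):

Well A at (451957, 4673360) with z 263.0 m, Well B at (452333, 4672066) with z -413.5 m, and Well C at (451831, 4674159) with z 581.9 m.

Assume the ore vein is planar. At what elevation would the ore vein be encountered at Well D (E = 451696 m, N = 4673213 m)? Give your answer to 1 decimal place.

468.8 m

Two edge vectors: Well A→Well B = (376, -1294, -676.5), Well A→Well C = (-126, 799, 318.9).
Normal n = (Well A→Well B) × (Well A→Well C) = (127866.9, -34667.4, 137380).
So ∂z/∂E = −n_x/n_z = −0.930753385 and ∂z/∂N = −n_y/n_z = 0.252346775.
Intercept c from Well A: 263 + 420660.51 − 1179307.33 = −758383.82.
At (451696, 4673213): z = −420417.6 + 1179270.2 − 758383.82 = 468.8 m.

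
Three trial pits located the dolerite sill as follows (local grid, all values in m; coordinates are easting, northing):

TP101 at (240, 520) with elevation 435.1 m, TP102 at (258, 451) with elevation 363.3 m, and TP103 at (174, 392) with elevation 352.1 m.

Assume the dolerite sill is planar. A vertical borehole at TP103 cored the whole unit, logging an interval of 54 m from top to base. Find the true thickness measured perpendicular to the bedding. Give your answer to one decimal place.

Two edge vectors: TP101→TP102 = (18, -69, -71.8), TP101→TP103 = (-66, -128, -83).
Normal n = (TP101→TP102) × (TP101→TP103) = (-3463.4, 6232.8, -6858).
So ∂z/∂easting = −n_x/n_z = −0.50502 and ∂z/∂northing = −n_y/n_z = 0.90884.
|∇z| = √(a²+b²) = 1.03972, so dip δ = arctan(1.03972) = 46.12°.
True thickness = vertical thickness × cos δ = 54 × cos 46.12° = 37.4 m.

37.4 m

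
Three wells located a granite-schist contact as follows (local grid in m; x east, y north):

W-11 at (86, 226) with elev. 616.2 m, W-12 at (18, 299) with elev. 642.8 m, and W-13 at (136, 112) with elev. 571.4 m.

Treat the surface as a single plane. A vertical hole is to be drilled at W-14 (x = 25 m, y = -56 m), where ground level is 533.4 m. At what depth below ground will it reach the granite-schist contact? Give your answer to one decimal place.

Two edge vectors: W-11→W-12 = (-68, 73, 26.6), W-11→W-13 = (50, -114, -44.8).
Normal n = (W-11→W-12) × (W-11→W-13) = (-238, -1716.4, 4102).
So ∂z/∂x = −n_x/n_z = 0.05802 and ∂z/∂y = −n_y/n_z = 0.41843.
Intercept c from W-11: 616.2 − 4.99 − 94.57 = 516.65.
At (25, -56): z_contact = 1.45 − 23.43 + 516.65 = 494.66 m.
Depth below ground = 533.4 − 494.66 = 38.7 m.

38.7 m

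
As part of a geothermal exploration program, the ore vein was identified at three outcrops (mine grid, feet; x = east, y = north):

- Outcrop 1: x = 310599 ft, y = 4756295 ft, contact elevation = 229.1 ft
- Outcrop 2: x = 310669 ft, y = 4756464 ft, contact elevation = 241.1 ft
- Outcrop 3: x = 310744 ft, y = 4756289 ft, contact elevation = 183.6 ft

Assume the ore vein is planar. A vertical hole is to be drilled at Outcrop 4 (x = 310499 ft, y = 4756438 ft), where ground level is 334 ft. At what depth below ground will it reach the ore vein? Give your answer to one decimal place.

46.1 ft

Two edge vectors: Outcrop 1→Outcrop 2 = (70, 169, 12), Outcrop 1→Outcrop 3 = (145, -6, -45.5).
Normal n = (Outcrop 1→Outcrop 2) × (Outcrop 1→Outcrop 3) = (-7617.5, 4925, -24925).
So ∂z/∂x = −n_x/n_z = −0.305616851 and ∂z/∂y = −n_y/n_z = 0.197592778.
Intercept c from Outcrop 1: 229.1 + 94924.29 − 939809.54 = −844656.16.
At (310499, 4756438): z_contact = −94893.73 + 939837.80 − 844656.16 = 287.92 ft.
Depth below ground = 334 − 287.92 = 46.1 ft.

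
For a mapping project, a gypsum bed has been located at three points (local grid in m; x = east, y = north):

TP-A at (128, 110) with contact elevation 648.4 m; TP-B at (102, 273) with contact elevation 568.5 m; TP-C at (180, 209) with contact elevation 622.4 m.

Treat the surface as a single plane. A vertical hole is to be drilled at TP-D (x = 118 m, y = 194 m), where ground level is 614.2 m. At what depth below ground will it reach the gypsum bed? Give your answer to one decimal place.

Two edge vectors: TP-A→TP-B = (-26, 163, -79.9), TP-A→TP-C = (52, 99, -26).
Normal n = (TP-A→TP-B) × (TP-A→TP-C) = (3672.1, -4830.8, -11050).
So ∂z/∂x = −n_x/n_z = 0.33232 and ∂z/∂y = −n_y/n_z = −0.43718.
Intercept c from TP-A: 648.4 − 42.54 + 48.09 = 653.95.
At (118, 194): z_contact = 39.21 − 84.81 + 653.95 = 608.35 m.
Depth below ground = 614.2 − 608.35 = 5.8 m.

5.8 m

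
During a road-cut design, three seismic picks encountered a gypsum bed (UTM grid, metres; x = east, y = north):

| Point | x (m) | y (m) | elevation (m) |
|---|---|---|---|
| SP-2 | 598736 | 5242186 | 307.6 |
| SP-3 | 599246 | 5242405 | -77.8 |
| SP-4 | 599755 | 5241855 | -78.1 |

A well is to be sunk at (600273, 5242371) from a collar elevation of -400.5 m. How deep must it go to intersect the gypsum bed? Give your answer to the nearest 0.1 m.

Two edge vectors: SP-2→SP-3 = (510, 219, -385.4), SP-2→SP-4 = (1019, -331, -385.7).
Normal n = (SP-2→SP-3) × (SP-2→SP-4) = (-212035.7, -196015.6, -391971).
So ∂z/∂x = −n_x/n_z = −0.540947417 and ∂z/∂y = −n_y/n_z = −0.500076791.
Intercept c from SP-2: 307.6 + 323884.69 + 2621495.55 = 2945687.85.
At (600273, 5242371): z_contact = −324716.13 − 2621588.07 + 2945687.85 = -616.35 m.
Depth below ground = -400.5 − (-616.35) = 215.9 m.

215.9 m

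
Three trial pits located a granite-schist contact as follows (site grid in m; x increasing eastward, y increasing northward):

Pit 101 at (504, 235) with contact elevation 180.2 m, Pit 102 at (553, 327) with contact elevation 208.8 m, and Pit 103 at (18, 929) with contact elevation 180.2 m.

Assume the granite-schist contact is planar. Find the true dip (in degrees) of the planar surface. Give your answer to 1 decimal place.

17.1°

Let the plane be z = a·x + b·y + c.
Pit 102−Pit 101: 49a + 92b = 28.6;  Pit 103−Pit 101: −486a + 694b = 0.
Solving gives a = 0.25215, b = 0.17657.
Gradient magnitude |∇z| = √(a² + b²) = √(0.06358 + 0.03118) = 0.30782.
True dip = arctan(0.30782) = 17.1°, dipping toward SW (azimuth ≈ 235°).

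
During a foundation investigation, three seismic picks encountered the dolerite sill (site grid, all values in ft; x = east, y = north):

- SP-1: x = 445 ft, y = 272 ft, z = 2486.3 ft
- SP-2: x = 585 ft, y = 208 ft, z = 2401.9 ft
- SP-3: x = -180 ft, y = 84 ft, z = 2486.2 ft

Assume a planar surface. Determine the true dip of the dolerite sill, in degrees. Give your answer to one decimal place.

39.7°

Let the plane be z = a·x + b·y + c.
SP-2−SP-1: 140a − 64b = −84.4;  SP-3−SP-1: −625a − 188b = −0.1.
Solving gives a = −0.23916, b = 0.79560.
Gradient magnitude |∇z| = √(a² + b²) = √(0.05720 + 0.63297) = 0.83076.
True dip = arctan(0.83076) = 39.7°, dipping toward SSE (azimuth ≈ 163°).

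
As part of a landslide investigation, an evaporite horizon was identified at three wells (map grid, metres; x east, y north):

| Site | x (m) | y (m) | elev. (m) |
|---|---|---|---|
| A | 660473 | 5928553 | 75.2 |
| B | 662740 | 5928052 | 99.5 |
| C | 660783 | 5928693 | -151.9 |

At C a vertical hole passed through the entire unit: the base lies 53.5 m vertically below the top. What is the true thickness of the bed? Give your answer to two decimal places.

Let the plane be z = a·x + b·y + c.
B−A: 2267a − 501b = 24.3;  C−A: 310a + 140b = −227.1.
Solving gives a = −0.23350, b = −1.10510.
|∇z| = √(a²+b²) = 1.12950, so dip δ = arctan(1.12950) = 48.48°.
True thickness = vertical thickness × cos δ = 53.5 × cos 48.48° = 35.46 m.

35.46 m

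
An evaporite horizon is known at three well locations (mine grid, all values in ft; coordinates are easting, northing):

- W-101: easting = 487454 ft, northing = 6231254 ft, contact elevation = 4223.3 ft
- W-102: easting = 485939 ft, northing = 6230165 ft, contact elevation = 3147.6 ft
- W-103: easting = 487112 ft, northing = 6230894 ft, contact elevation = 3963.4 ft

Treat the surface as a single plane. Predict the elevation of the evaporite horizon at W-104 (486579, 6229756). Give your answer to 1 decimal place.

Two edge vectors: W-101→W-102 = (-1515, -1089, -1075.7), W-101→W-103 = (-342, -360, -259.9).
Normal n = (W-101→W-102) × (W-101→W-103) = (-104220.9, -25859.1, 172962).
So ∂z/∂easting = −n_x/n_z = 0.602565303 and ∂z/∂northing = −n_y/n_z = 0.149507406.
Intercept c from W-101: 4223.3 − 293722.87 − 931618.62 = −1221118.19.
At (486579, 6229756): z = 293195.6 + 931394.7 − 1221118.19 = 3472.1 ft.

3472.1 ft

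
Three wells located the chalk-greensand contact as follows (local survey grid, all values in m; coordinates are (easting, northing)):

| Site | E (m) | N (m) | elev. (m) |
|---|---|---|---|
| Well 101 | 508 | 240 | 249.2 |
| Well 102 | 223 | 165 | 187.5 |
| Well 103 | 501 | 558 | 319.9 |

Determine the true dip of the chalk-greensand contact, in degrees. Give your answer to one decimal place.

15.4°

Let the plane be z = a·E + b·N + c.
Well 102−Well 101: −285a − 75b = −61.7;  Well 103−Well 101: −7a + 318b = 70.7.
Solving gives a = 0.15707, b = 0.22578.
Gradient magnitude |∇z| = √(a² + b²) = √(0.02467 + 0.05098) = 0.27505.
True dip = arctan(0.27505) = 15.4°, dipping toward SW (azimuth ≈ 215°).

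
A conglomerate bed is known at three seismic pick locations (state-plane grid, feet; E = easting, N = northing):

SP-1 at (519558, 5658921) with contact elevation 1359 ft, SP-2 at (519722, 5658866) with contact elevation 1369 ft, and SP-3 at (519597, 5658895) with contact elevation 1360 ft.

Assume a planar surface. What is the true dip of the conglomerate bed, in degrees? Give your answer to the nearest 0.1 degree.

Two edge vectors: SP-1→SP-2 = (164, -55, 10), SP-1→SP-3 = (39, -26, 1).
Normal n = (SP-1→SP-2) × (SP-1→SP-3) = (205, 226, -2119).
So ∂z/∂E = −n_x/n_z = 0.09674 and ∂z/∂N = −n_y/n_z = 0.10665.
Gradient magnitude |∇z| = √(a² + b²) = √(0.00936 + 0.01138) = 0.14399.
True dip = arctan(0.14399) = 8.2°, dipping toward SW (azimuth ≈ 222°).

8.2°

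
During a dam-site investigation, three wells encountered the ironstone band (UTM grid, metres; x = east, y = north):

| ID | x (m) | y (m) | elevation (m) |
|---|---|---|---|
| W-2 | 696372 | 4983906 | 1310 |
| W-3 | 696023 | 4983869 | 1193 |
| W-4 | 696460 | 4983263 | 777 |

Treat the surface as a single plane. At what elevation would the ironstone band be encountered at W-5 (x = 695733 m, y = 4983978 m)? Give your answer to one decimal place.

Two edge vectors: W-2→W-3 = (-349, -37, -117), W-2→W-4 = (88, -643, -533).
Normal n = (W-2→W-3) × (W-2→W-4) = (-55510, -196313, 227663).
So ∂z/∂x = −n_x/n_z = 0.243825303 and ∂z/∂y = −n_y/n_z = 0.862296465.
Intercept c from W-2: 1310 − 169793.11 − 4297604.52 = −4466087.64.
At (695733, 4983978): z = 169637.3 + 4297666.6 − 4466087.64 = 1216.3 m.

1216.3 m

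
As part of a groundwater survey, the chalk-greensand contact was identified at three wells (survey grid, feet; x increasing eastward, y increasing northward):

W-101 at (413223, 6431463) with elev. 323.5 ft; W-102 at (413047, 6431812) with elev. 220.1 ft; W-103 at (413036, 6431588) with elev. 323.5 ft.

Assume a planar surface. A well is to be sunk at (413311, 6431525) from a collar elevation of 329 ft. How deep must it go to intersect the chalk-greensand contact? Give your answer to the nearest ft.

60 ft

Let the plane be z = a·x + b·y + c.
W-102−W-101: −176a + 349b = −103.4;  W-103−W-101: −187a + 125b = 0.
Solving gives a = −0.29875413, b = −0.44693618.
Then c = 323.5 − a·413223 − b·6431463 = 2998229.09.
At (413311, 6431525): z_contact = −123478.4 − 2874481.2 + 2998229.09 = 269.5 ft.
Depth below ground = 329 − 269.5 = 60 ft.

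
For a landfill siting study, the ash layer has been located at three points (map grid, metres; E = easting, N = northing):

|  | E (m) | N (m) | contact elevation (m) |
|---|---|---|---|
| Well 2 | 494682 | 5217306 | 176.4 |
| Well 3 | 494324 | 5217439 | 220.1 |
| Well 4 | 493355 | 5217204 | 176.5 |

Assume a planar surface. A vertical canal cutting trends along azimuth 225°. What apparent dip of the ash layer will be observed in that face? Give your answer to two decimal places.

Two edge vectors: Well 2→Well 3 = (-358, 133, 43.7), Well 2→Well 4 = (-1327, -102, 0.1).
Normal n = (Well 2→Well 3) × (Well 2→Well 4) = (4470.7, -57954.1, 213007).
So ∂z/∂E = −n_x/n_z = −0.02099 and ∂z/∂N = −n_y/n_z = 0.27208.
Unit vector along 225° is (sin 225°, cos 225°) = (-0.7071, -0.7071).
Slope in that direction = a·(-0.7071) + b·(-0.7071) = −0.17755.
Apparent dip = arctan|0.17755| = 10.07° (true dip is 15.3°, so apparent ≤ true as expected).

10.07°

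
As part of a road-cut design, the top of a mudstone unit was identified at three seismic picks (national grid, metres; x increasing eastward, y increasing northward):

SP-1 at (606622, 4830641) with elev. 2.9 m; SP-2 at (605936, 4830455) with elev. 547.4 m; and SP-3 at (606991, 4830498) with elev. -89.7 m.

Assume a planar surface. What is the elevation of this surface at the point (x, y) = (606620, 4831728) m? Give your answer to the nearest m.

Two edge vectors: SP-1→SP-2 = (-686, -186, 544.5), SP-1→SP-3 = (369, -143, -92.6).
Normal n = (SP-1→SP-2) × (SP-1→SP-3) = (95087.1, 137396.9, 166732).
So ∂z/∂x = −n_x/n_z = −0.57029904 and ∂z/∂y = −n_y/n_z = −0.82405837.
Intercept c from SP-1: 2.9 + 345955.95 + 3980730.14 = 4326688.99.
At (606620, 4831728): z = −345954.8 − 3981625.9 + 4326688.99 = -891.7 m.

-892 m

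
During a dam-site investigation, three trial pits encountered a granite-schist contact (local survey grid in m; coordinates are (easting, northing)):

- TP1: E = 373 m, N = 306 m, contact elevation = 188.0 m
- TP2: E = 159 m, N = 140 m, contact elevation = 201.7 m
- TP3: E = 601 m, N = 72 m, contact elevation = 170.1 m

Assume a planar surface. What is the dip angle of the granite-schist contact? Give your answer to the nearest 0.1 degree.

Let the plane be z = a·E + b·N + c.
TP2−TP1: −214a − 166b = 13.7;  TP3−TP1: 228a − 234b = −17.9.
Solving gives a = −0.07026, b = 0.00804.
Gradient magnitude |∇z| = √(a² + b²) = √(0.00494 + 0.00006) = 0.07071.
True dip = arctan(0.07071) = 4.0°, dipping toward E (azimuth ≈ 097°).

4.0°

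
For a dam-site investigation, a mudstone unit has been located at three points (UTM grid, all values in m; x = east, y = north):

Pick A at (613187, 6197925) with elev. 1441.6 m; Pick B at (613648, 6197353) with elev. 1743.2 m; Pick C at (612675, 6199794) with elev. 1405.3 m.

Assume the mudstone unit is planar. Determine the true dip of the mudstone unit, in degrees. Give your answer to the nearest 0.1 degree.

44.6°

Let the plane be z = a·x + b·y + c.
Pick B−Pick A: 461a − 572b = 301.6;  Pick C−Pick A: −512a + 1869b = −36.3.
Solving gives a = 0.95460, b = 0.24209.
Gradient magnitude |∇z| = √(a² + b²) = √(0.91127 + 0.05861) = 0.98482.
True dip = arctan(0.98482) = 44.6°, dipping toward WSW (azimuth ≈ 256°).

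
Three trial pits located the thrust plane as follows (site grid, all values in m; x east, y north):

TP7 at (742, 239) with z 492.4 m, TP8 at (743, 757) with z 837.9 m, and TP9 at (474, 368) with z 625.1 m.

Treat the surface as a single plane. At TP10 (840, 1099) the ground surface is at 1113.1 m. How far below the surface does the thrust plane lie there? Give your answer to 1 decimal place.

63.8 m

Two edge vectors: TP7→TP8 = (1, 518, 345.5), TP7→TP9 = (-268, 129, 132.7).
Normal n = (TP7→TP8) × (TP7→TP9) = (24169.1, -92726.7, 138953).
So ∂z/∂x = −n_x/n_z = −0.173937 and ∂z/∂y = −n_y/n_z = 0.667324.
Intercept c from TP7: 492.4 + 129.06 − 159.49 = 461.97.
At (840, 1099): z_contact = −146.11 + 733.39 + 461.97 = 1049.25 m.
Depth below ground = 1113.1 − 1049.25 = 63.8 m.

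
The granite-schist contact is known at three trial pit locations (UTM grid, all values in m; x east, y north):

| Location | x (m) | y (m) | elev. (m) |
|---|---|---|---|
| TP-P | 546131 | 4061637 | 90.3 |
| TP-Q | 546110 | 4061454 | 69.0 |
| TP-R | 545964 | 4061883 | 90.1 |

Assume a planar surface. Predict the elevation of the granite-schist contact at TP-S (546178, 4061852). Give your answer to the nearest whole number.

119 m

Two edge vectors: TP-P→TP-Q = (-21, -183, -21.3), TP-P→TP-R = (-167, 246, -0.2).
Normal n = (TP-P→TP-Q) × (TP-P→TP-R) = (5276.4, 3552.9, -35727).
So ∂z/∂x = −n_x/n_z = 0.14768662 and ∂z/∂y = −n_y/n_z = 0.09944580.
Intercept c from TP-P: 90.3 − 80656.24 − 403912.73 = −484478.67.
At (546178, 4061852): z = 80663.2 + 403934.1 − 484478.67 = 118.6 m.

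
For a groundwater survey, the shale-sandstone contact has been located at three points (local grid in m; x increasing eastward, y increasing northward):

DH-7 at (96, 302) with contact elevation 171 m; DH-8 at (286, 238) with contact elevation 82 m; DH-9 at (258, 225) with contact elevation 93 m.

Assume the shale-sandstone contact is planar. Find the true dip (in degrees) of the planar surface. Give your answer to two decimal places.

Let the plane be z = a·x + b·y + c.
DH-8−DH-7: 190a − 64b = −89;  DH-9−DH-7: 162a − 77b = −78.
Solving gives a = −0.43665, b = 0.09432.
Gradient magnitude |∇z| = √(a² + b²) = √(0.19066 + 0.00890) = 0.44672.
True dip = arctan(0.44672) = 24.07°, dipping toward ESE (azimuth ≈ 102°).

24.07°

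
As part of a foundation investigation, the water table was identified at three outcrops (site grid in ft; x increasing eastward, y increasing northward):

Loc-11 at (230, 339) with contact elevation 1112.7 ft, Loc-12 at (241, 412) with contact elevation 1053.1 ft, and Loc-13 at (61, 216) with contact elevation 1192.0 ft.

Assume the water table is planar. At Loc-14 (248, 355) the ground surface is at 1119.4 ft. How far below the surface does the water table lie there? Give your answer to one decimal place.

Two edge vectors: Loc-11→Loc-12 = (11, 73, -59.6), Loc-11→Loc-13 = (-169, -123, 79.3).
Normal n = (Loc-11→Loc-12) × (Loc-11→Loc-13) = (-1541.9, 9200.1, 10984).
So ∂z/∂x = −n_x/n_z = 0.14038 and ∂z/∂y = −n_y/n_z = −0.83759.
Intercept c from Loc-11: 1112.7 − 32.29 + 283.94 = 1364.36.
At (248, 355): z_contact = 34.81 − 297.34 + 1364.36 = 1101.83 ft.
Depth below ground = 1119.4 − 1101.83 = 17.6 ft.

17.6 ft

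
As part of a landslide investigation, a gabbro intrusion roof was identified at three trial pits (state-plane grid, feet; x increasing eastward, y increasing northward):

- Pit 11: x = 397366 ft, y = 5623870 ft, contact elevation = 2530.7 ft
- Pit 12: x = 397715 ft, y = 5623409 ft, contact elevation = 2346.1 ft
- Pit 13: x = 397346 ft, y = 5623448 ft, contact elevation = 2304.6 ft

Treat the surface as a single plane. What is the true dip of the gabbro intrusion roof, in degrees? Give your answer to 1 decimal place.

29.0°

Let the plane be z = a·x + b·y + c.
Pit 12−Pit 11: 349a − 461b = −184.6;  Pit 13−Pit 11: −20a − 422b = −226.1.
Solving gives a = 0.16825, b = 0.52781.
Gradient magnitude |∇z| = √(a² + b²) = √(0.02831 + 0.27858) = 0.55398.
True dip = arctan(0.55398) = 29.0°, dipping toward SSW (azimuth ≈ 198°).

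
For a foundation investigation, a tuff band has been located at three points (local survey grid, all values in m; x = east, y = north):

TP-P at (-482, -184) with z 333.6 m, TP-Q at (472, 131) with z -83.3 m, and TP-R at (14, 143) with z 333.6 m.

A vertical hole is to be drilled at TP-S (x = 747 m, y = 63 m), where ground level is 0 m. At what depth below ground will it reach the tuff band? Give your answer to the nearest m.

Let the plane be z = a·x + b·y + c.
TP-Q−TP-P: 954a + 315b = −416.9;  TP-R−TP-P: 496a + 327b = 0.
Solving gives a = −0.87547, b = 1.32793.
Then c = 333.6 − a·-482 − b·-184 = 155.96.
At (747, 63): z_contact = −654.0 + 83.7 + 155.96 = -414.4 m.
Depth below ground = 0 − (-414.4) = 414 m.

414 m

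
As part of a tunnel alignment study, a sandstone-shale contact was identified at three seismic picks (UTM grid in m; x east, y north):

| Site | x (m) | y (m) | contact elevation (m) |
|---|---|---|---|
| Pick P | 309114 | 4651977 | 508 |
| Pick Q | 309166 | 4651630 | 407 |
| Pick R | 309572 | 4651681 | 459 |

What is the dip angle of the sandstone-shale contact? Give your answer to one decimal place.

17.6°

Let the plane be z = a·x + b·y + c.
Pick Q−Pick P: 52a − 347b = −101;  Pick R−Pick P: 458a − 296b = −49.
Solving gives a = 0.08983, b = 0.30453.
Gradient magnitude |∇z| = √(a² + b²) = √(0.00807 + 0.09274) = 0.31750.
True dip = arctan(0.31750) = 17.6°, dipping toward SSW (azimuth ≈ 196°).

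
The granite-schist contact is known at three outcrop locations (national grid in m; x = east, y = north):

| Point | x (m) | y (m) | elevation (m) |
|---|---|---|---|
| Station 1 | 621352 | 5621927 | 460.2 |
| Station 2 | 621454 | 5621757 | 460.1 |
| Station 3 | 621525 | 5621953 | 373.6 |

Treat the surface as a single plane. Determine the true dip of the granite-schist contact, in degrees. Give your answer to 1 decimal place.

28.2°

Two edge vectors: Station 1→Station 2 = (102, -170, -0.1), Station 1→Station 3 = (173, 26, -86.6).
Normal n = (Station 1→Station 2) × (Station 1→Station 3) = (14724.6, 8815.9, 32062).
So ∂z/∂x = −n_x/n_z = −0.45925 and ∂z/∂y = −n_y/n_z = −0.27496.
Gradient magnitude |∇z| = √(a² + b²) = √(0.21091 + 0.07561) = 0.53528.
True dip = arctan(0.53528) = 28.2°, dipping toward ENE (azimuth ≈ 059°).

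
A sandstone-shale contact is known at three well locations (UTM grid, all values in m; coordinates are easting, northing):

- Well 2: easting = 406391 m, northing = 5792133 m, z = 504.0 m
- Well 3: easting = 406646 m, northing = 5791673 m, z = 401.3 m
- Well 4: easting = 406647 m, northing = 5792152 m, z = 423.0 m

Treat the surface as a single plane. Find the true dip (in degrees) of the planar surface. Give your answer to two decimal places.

17.91°

Two edge vectors: Well 2→Well 3 = (255, -460, -102.7), Well 2→Well 4 = (256, 19, -81).
Normal n = (Well 2→Well 3) × (Well 2→Well 4) = (39211.3, -5636.2, 122605).
So ∂z/∂easting = −n_x/n_z = −0.31982 and ∂z/∂northing = −n_y/n_z = 0.04597.
Gradient magnitude |∇z| = √(a² + b²) = √(0.10228 + 0.00211) = 0.32311.
True dip = arctan(0.32311) = 17.91°, dipping toward E (azimuth ≈ 098°).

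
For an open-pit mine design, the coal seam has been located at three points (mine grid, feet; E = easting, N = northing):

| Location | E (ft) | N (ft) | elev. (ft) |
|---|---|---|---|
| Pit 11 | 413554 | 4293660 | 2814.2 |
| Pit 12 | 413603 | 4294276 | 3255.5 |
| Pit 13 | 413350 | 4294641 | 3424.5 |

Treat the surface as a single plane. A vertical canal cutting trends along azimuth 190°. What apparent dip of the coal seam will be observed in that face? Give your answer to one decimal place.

Let the plane be z = a·E + b·N + c.
Pit 12−Pit 11: 49a + 616b = 441.3;  Pit 13−Pit 11: −204a + 981b = 610.3.
Solving gives a = 0.32792, b = 0.69031.
Unit vector along 190° is (sin 190°, cos 190°) = (-0.1736, -0.9848).
Slope in that direction = a·(-0.1736) + b·(-0.9848) = −0.73677.
Apparent dip = arctan|0.73677| = 36.4° (true dip is 37.4°, so apparent ≤ true as expected).

36.4°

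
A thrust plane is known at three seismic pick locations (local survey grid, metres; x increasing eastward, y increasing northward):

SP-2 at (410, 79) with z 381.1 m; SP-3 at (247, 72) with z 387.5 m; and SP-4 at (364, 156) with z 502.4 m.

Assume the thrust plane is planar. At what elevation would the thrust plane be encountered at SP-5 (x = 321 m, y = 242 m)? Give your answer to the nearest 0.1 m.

Let the plane be z = a·x + b·y + c.
SP-3−SP-2: −163a − 7b = 6.4;  SP-4−SP-2: −46a + 77b = 121.3.
Solving gives a = −0.10424, b = 1.51305.
Then c = 381.1 − a·410 − b·79 = 304.31.
At (321, 242): z = −33.5 + 366.2 + 304.31 = 637.0 m.

637.0 m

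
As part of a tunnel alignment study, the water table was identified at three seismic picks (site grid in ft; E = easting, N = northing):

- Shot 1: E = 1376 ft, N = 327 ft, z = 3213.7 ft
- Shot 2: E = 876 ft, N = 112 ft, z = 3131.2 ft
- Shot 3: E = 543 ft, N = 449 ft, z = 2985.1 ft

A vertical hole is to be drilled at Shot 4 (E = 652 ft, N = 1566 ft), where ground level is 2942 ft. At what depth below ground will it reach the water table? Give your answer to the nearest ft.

Two edge vectors: Shot 1→Shot 2 = (-500, -215, -82.5), Shot 1→Shot 3 = (-833, 122, -228.6).
Normal n = (Shot 1→Shot 2) × (Shot 1→Shot 3) = (59214, -45577.5, -240095).
So ∂z/∂E = −n_x/n_z = 0.24663 and ∂z/∂N = −n_y/n_z = −0.18983.
Intercept c from Shot 1: 3213.7 − 339.36 + 62.07 = 2936.42.
At (652, 1566): z_contact = 160.8 − 297.3 + 2936.42 = 2799.9 ft.
Depth below ground = 2942 − 2799.9 = 142 ft.

142 ft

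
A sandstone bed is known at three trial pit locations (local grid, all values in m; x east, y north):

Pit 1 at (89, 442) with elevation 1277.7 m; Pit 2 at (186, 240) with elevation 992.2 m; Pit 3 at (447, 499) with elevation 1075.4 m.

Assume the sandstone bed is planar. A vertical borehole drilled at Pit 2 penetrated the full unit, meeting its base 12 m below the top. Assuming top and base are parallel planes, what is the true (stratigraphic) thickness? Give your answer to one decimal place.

Let the plane be z = a·x + b·y + c.
Pit 2−Pit 1: 97a − 202b = −285.5;  Pit 3−Pit 1: 358a + 57b = −202.3.
Solving gives a = −0.73400, b = 1.06090.
|∇z| = √(a²+b²) = 1.29006, so dip δ = arctan(1.29006) = 52.22°.
True thickness = vertical thickness × cos δ = 12 × cos 52.22° = 7.4 m.

7.4 m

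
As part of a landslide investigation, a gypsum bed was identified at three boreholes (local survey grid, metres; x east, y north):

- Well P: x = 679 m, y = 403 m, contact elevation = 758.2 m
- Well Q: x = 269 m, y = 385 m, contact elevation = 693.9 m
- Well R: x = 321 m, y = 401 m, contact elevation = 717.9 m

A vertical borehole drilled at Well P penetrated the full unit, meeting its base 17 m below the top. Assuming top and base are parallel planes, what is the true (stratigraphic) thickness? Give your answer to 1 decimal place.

Two edge vectors: Well P→Well Q = (-410, -18, -64.3), Well P→Well R = (-358, -2, -40.3).
Normal n = (Well P→Well Q) × (Well P→Well R) = (596.8, 6496.4, -5624).
So ∂z/∂x = −n_x/n_z = 0.10612 and ∂z/∂y = −n_y/n_z = 1.15512.
|∇z| = √(a²+b²) = 1.15998, so dip δ = arctan(1.15998) = 49.24°.
True thickness = vertical thickness × cos δ = 17 × cos 49.24° = 11.1 m.

11.1 m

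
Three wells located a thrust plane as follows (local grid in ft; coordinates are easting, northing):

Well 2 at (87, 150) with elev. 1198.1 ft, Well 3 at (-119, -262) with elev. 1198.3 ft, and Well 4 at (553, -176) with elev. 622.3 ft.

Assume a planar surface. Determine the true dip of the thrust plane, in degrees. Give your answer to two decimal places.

Two edge vectors: Well 2→Well 3 = (-206, -412, 0.2), Well 2→Well 4 = (466, -326, -575.8).
Normal n = (Well 2→Well 3) × (Well 2→Well 4) = (237294.8, -118521.6, 259148).
So ∂z/∂easting = −n_x/n_z = −0.91567 and ∂z/∂northing = −n_y/n_z = 0.45735.
Gradient magnitude |∇z| = √(a² + b²) = √(0.83846 + 0.20917) = 1.02354.
True dip = arctan(1.02354) = 45.67°, dipping toward ESE (azimuth ≈ 117°).

45.67°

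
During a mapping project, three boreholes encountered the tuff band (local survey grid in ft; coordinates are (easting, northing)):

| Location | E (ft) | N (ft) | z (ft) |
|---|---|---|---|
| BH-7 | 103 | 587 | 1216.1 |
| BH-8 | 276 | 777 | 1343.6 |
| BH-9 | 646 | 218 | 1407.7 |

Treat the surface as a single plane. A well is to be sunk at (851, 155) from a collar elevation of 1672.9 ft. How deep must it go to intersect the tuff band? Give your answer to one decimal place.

176.4 ft

Let the plane be z = a·E + b·N + c.
BH-8−BH-7: 173a + 190b = 127.5;  BH-9−BH-7: 543a − 369b = 191.6.
Solving gives a = 0.49969, b = 0.21607.
Then c = 1216.1 − a·103 − b·587 = 1037.80.
At (851, 155): z_contact = 425.24 + 33.49 + 1037.80 = 1496.52 ft.
Depth below ground = 1672.9 − 1496.52 = 176.4 ft.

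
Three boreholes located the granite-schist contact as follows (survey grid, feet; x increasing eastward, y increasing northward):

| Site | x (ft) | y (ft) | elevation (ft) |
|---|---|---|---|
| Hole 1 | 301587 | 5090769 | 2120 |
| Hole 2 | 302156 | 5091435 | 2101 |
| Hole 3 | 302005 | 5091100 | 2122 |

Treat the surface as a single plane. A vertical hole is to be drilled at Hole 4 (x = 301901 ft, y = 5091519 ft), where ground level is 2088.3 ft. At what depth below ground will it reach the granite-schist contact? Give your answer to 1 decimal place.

Let the plane be z = a·x + b·y + c.
Hole 2−Hole 1: 569a + 666b = −19;  Hole 3−Hole 1: 418a + 331b = 2.
Solving gives a = 0.084631701, b = −0.100833990.
Then c = 2120 − a·301587 − b·5090769 = 489918.73.
At (301901, 5091519): z_contact = 25550.40 − 513398.18 + 489918.73 = 2070.95 ft.
Depth below ground = 2088.3 − 2070.95 = 17.4 ft.

17.4 ft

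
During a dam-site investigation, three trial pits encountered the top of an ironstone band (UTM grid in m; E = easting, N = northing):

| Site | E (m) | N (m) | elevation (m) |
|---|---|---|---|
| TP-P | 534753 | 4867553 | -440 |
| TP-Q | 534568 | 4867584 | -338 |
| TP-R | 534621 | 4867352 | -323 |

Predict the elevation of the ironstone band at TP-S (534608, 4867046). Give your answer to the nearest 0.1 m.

-254.8 m

Two edge vectors: TP-P→TP-Q = (-185, 31, 102), TP-P→TP-R = (-132, -201, 117).
Normal n = (TP-P→TP-Q) × (TP-P→TP-R) = (24129, 8181, 41277).
So ∂z/∂E = −n_x/n_z = −0.584562832 and ∂z/∂N = −n_y/n_z = −0.198197543.
Intercept c from TP-P: -440 + 312596.73 + 964737.05 = 1276893.77.
At (534608, 4867046): z = −312512.0 − 964636.6 + 1276893.77 = -254.8 m.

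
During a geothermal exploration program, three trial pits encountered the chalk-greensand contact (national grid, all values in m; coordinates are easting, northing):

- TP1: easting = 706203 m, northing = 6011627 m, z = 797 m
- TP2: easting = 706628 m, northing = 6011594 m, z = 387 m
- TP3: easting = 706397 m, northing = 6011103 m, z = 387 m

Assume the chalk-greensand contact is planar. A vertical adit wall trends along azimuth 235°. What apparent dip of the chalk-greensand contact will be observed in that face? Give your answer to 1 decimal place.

27.1°

Two edge vectors: TP1→TP2 = (425, -33, -410), TP1→TP3 = (194, -524, -410).
Normal n = (TP1→TP2) × (TP1→TP3) = (-201310, 94710, -216298).
So ∂z/∂easting = −n_x/n_z = −0.93071 and ∂z/∂northing = −n_y/n_z = 0.43787.
Unit vector along 235° is (sin 235°, cos 235°) = (-0.8192, -0.5736).
Slope in that direction = a·(-0.8192) + b·(-0.5736) = 0.51124.
Apparent dip = arctan|0.51124| = 27.1° (true dip is 45.8°, so apparent ≤ true as expected).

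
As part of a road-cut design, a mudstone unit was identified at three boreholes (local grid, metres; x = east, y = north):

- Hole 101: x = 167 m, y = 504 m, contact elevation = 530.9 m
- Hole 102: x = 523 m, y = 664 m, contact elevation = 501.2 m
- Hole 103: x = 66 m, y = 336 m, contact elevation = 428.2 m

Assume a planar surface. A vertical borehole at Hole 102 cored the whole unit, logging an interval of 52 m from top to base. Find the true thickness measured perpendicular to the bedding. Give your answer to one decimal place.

36.2 m

Let the plane be z = a·x + b·y + c.
Hole 102−Hole 101: 356a + 160b = −29.7;  Hole 103−Hole 101: −101a − 168b = −102.7.
Solving gives a = −0.49078, b = 0.90636.
|∇z| = √(a²+b²) = 1.03071, so dip δ = arctan(1.03071) = 45.87°.
True thickness = vertical thickness × cos δ = 52 × cos 45.87° = 36.2 m.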